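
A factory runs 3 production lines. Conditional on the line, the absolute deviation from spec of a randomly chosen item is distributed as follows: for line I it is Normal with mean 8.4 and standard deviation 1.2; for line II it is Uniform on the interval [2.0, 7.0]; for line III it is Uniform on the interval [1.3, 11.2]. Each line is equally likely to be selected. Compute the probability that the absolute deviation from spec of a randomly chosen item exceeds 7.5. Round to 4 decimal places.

Conditional on each line, P(X > 7.5): I: 0.773373; II: 0; III: 0.373737.
By total probability, P(X > 7.5) = 0.333333·0.773373 + 0.333333·0 + 0.333333·0.373737 = 0.38237.

0.3824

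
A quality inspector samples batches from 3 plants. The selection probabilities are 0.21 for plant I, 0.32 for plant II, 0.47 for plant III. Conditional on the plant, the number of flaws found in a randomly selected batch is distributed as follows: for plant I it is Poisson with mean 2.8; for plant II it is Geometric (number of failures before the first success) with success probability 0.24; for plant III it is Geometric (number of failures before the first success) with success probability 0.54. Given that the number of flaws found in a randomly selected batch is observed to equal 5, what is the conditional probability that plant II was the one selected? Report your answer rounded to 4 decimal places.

0.4527

Likelihoods P(X=5 | ·): I: 0.0872136; II: 0.0608526; III: 0.011122.
Posterior ∝ prior × likelihood. Numerator for II: 0.32·0.0608526 = 0.0194728.
Normalizing constant: 0.21·0.0872136 + 0.32·0.0608526 + 0.47·0.011122 = 0.043015.
P(II | observation) = 0.0194728 / 0.043015 = 0.452698.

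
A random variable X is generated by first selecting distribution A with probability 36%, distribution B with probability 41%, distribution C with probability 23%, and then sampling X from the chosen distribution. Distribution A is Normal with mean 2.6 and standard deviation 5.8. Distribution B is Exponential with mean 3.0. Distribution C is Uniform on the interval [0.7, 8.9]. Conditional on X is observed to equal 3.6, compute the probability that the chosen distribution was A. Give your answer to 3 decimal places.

Likelihoods f(3.6 | ·): A: 0.0677684; B: 0.100398; C: 0.121951.
Posterior ∝ prior × likelihood. Numerator for A: 0.36·0.0677684 = 0.0243966.
Normalizing constant: 0.36·0.0677684 + 0.41·0.100398 + 0.23·0.121951 = 0.0936086.
P(A | observation) = 0.0243966 / 0.0936086 = 0.260624.

0.261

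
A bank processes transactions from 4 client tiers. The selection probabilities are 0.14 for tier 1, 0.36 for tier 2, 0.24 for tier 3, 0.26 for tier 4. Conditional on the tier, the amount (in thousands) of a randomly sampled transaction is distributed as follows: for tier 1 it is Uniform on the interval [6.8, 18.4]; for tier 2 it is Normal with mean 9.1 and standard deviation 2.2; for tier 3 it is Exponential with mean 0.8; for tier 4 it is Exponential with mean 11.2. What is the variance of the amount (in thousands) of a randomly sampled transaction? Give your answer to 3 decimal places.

54.562

Per component, 1: μ=12.6, E[X²]=169.973; 2: μ=9.1, E[X²]=87.65; 3: μ=0.8, E[X²]=1.28; 4: μ=11.2, E[X²]=250.88.
E[X] = 0.14·12.6 + 0.36·9.1 + 0.24·0.8 + 0.26·11.2 = 8.144.
E[X²] = 0.14·169.973 + 0.36·87.65 + 0.24·1.28 + 0.26·250.88 = 120.886.
Var(X) = E[X²] − (E[X])² = 120.886 − 66.3247 = 54.5615.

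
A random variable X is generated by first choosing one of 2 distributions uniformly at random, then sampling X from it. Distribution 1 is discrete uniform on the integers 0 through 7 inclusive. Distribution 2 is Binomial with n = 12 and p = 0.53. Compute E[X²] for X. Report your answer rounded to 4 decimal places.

30.4694

For each component E[X²] = Var + (mean)², giving 1: 17.5; 2: 43.4388.
Overall E[X²] = 0.5·17.5 + 0.5·43.4388 = 30.4694.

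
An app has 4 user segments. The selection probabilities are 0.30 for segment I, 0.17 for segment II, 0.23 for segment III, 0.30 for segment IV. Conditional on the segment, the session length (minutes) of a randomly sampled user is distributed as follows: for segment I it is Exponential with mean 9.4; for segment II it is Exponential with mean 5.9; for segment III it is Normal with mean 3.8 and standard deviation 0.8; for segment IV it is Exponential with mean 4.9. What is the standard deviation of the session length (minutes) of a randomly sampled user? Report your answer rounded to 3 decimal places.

6.685

Per component, I: μ=9.4, E[X²]=176.72; II: μ=5.9, E[X²]=69.62; III: μ=3.8, E[X²]=15.08; IV: μ=4.9, E[X²]=48.02.
E[X] = 0.3·9.4 + 0.17·5.9 + 0.23·3.8 + 0.3·4.9 = 6.167.
E[X²] = 0.3·176.72 + 0.17·69.62 + 0.23·15.08 + 0.3·48.02 = 82.7258.
Var(X) = E[X²] − (E[X])² = 82.7258 − 38.0319 = 44.6939.
SD(X) = √44.6939 = 6.68535.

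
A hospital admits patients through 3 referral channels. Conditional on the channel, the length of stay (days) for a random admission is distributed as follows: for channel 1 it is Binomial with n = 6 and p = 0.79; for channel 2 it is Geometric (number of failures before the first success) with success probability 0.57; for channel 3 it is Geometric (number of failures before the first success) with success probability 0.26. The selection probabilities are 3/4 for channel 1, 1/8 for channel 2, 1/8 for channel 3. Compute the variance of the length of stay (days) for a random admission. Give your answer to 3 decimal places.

4.174

Per component, 1: μ=4.74, E[X²]=23.463; 2: μ=0.754386, E[X²]=1.89258; 3: μ=2.84615, E[X²]=19.0473.
E[X] = 0.75·4.74 + 0.125·0.754386 + 0.125·2.84615 = 4.00507.
E[X²] = 0.75·23.463 + 0.125·1.89258 + 0.125·19.0473 = 20.2147.
Var(X) = E[X²] − (E[X])² = 20.2147 − 16.0406 = 4.17417.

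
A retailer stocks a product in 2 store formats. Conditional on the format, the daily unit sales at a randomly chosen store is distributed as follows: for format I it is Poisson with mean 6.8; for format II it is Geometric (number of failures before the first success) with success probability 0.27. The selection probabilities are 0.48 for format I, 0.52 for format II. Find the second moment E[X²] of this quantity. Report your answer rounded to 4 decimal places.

For each component E[X²] = Var + (mean)², giving I: 53.04; II: 17.3237.
Overall E[X²] = 0.48·53.04 + 0.52·17.3237 = 34.4675.

34.4675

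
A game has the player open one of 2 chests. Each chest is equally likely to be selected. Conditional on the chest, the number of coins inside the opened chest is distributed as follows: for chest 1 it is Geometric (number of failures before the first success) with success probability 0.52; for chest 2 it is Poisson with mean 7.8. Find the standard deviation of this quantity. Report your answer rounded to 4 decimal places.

4.0756

Per component, 1: μ=0.923077, E[X²]=2.62722; 2: μ=7.8, E[X²]=68.64.
E[X] = 0.5·0.923077 + 0.5·7.8 = 4.36154.
E[X²] = 0.5·2.62722 + 0.5·68.64 = 35.6336.
Var(X) = E[X²] − (E[X])² = 35.6336 − 19.023 = 16.6106.
SD(X) = √16.6106 = 4.07561.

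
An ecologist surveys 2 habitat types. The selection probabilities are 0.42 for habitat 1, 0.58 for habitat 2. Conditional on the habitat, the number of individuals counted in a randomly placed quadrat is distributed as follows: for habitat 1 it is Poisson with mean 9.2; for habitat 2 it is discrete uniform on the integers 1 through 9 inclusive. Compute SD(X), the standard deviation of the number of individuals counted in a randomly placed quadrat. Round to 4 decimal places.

Per component, 1: μ=9.2, E[X²]=93.84; 2: μ=5, E[X²]=31.6667.
E[X] = 0.42·9.2 + 0.58·5 = 6.764.
E[X²] = 0.42·93.84 + 0.58·31.6667 = 57.7795.
Var(X) = E[X²] − (E[X])² = 57.7795 − 45.7517 = 12.0278.
SD(X) = √12.0278 = 3.46811.

3.4681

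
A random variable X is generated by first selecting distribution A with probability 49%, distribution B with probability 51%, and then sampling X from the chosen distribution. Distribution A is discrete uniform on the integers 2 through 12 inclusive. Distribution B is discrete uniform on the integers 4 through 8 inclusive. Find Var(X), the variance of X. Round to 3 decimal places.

6.170

Per component, A: μ=7, E[X²]=59; B: μ=6, E[X²]=38.
E[X] = 0.49·7 + 0.51·6 = 6.49.
E[X²] = 0.49·59 + 0.51·38 = 48.29.
Var(X) = E[X²] − (E[X])² = 48.29 − 42.1201 = 6.1699.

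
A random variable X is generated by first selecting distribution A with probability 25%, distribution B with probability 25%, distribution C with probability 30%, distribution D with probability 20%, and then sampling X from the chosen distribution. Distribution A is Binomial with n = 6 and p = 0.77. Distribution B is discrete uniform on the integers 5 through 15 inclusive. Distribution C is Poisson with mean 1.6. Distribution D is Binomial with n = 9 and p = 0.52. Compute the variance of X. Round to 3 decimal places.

13.464

Per component, A: μ=4.62, E[X²]=22.407; B: μ=10, E[X²]=110; C: μ=1.6, E[X²]=4.16; D: μ=4.68, E[X²]=24.1488.
E[X] = 0.25·4.62 + 0.25·10 + 0.3·1.6 + 0.2·4.68 = 5.071.
E[X²] = 0.25·22.407 + 0.25·110 + 0.3·4.16 + 0.2·24.1488 = 39.1795.
Var(X) = E[X²] − (E[X])² = 39.1795 − 25.715 = 13.4645.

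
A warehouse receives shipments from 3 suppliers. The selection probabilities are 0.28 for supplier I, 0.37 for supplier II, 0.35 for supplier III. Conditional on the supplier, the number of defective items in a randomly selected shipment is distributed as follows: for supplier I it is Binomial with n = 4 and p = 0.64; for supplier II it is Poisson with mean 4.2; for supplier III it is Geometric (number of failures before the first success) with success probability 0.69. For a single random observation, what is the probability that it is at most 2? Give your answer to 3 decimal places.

0.545

Conditional on each supplier, P(X ≤ 2): I: 0.45474; II: 0.210238; III: 0.970209.
By total probability, P(X ≤ 2) = 0.28·0.45474 + 0.37·0.210238 + 0.35·0.970209 = 0.544689.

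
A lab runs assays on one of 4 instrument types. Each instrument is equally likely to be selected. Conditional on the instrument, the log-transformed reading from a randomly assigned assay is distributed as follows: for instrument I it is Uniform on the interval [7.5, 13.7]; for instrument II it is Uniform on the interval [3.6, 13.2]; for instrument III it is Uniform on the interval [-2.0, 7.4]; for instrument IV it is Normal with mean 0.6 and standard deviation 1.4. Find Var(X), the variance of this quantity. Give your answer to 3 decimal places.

21.614

Per component, I: μ=10.6, E[X²]=115.563; II: μ=8.4, E[X²]=78.24; III: μ=2.7, E[X²]=14.6533; IV: μ=0.6, E[X²]=2.32.
E[X] = 0.25·10.6 + 0.25·8.4 + 0.25·2.7 + 0.25·0.6 = 5.575.
E[X²] = 0.25·115.563 + 0.25·78.24 + 0.25·14.6533 + 0.25·2.32 = 52.6942.
Var(X) = E[X²] − (E[X])² = 52.6942 − 31.0806 = 21.6135.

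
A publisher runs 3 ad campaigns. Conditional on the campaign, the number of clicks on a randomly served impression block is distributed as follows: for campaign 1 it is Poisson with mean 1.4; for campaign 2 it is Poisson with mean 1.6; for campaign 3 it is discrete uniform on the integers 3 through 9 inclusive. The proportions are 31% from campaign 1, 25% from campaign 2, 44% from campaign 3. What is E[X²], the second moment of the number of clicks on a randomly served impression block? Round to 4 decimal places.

For each component E[X²] = Var + (mean)², giving 1: 3.36; 2: 4.16; 3: 40.
Overall E[X²] = 0.31·3.36 + 0.25·4.16 + 0.44·40 = 19.6816.

19.6816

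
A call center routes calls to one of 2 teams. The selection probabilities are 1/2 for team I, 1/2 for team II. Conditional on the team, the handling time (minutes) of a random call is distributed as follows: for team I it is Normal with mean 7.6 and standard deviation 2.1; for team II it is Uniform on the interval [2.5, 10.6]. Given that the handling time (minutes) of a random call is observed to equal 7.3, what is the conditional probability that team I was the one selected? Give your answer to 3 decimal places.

0.604

Likelihoods f(7.3 | ·): I: 0.188044; II: 0.123457.
Posterior ∝ prior × likelihood. Numerator for I: 0.5·0.188044 = 0.0940219.
Normalizing constant: 0.5·0.188044 + 0.5·0.123457 = 0.15575.
P(I | observation) = 0.0940219 / 0.15575 = 0.603671.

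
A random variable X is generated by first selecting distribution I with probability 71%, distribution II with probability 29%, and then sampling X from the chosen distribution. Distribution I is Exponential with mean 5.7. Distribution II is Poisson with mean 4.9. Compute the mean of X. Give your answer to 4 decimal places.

Component means — I: 5.7; II: 4.9.
E[X] = 0.71·5.7 + 0.29·4.9 = 5.468.

5.4680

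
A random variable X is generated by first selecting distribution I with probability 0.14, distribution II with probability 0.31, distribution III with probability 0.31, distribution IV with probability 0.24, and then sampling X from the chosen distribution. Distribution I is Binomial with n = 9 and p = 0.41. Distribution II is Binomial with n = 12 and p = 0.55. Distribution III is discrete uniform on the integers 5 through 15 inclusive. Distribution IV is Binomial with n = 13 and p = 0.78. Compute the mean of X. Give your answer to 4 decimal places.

Component means — I: 3.69; II: 6.6; III: 10; IV: 10.14.
E[X] = 0.14·3.69 + 0.31·6.6 + 0.31·10 + 0.24·10.14 = 8.0962.

8.0962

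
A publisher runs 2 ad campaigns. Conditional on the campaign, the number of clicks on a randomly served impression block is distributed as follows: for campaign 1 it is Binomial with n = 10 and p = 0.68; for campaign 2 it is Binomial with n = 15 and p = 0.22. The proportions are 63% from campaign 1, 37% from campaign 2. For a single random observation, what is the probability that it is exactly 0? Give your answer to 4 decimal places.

0.0089

Conditional on each campaign, P(X = 0): 1: 1.1259e-05; 2: 0.0240668.
By total probability, P(X = 0) = 0.63·1.1259e-05 + 0.37·0.0240668 = 0.00891182.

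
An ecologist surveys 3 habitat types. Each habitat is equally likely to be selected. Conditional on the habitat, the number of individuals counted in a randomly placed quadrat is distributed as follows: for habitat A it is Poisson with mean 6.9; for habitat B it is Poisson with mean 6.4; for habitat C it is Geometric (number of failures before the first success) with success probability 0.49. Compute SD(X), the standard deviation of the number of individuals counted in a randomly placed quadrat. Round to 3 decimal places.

Per component, A: μ=6.9, E[X²]=54.51; B: μ=6.4, E[X²]=47.36; C: μ=1.04082, E[X²]=3.20741.
E[X] = 0.333333·6.9 + 0.333333·6.4 + 0.333333·1.04082 = 4.78027.
E[X²] = 0.333333·54.51 + 0.333333·47.36 + 0.333333·3.20741 = 35.0258.
Var(X) = E[X²] − (E[X])² = 35.0258 − 22.851 = 12.1748.
SD(X) = √12.1748 = 3.48924.

3.489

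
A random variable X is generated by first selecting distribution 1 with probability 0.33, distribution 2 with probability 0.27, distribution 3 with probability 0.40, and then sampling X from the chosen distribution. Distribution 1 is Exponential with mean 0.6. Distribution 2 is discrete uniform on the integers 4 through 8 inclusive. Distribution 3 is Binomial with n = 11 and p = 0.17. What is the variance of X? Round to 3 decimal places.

Per component, 1: μ=0.6, E[X²]=0.72; 2: μ=6, E[X²]=38; 3: μ=1.87, E[X²]=5.049.
E[X] = 0.33·0.6 + 0.27·6 + 0.4·1.87 = 2.566.
E[X²] = 0.33·0.72 + 0.27·38 + 0.4·5.049 = 12.5172.
Var(X) = E[X²] − (E[X])² = 12.5172 − 6.58436 = 5.93284.

5.933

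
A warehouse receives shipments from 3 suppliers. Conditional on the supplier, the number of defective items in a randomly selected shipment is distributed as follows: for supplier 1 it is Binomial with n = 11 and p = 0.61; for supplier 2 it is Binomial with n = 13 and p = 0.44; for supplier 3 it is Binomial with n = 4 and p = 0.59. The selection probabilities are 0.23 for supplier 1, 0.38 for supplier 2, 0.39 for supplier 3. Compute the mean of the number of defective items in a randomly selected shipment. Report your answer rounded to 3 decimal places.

4.637

Component means — 1: 6.71; 2: 5.72; 3: 2.36.
E[X] = 0.23·6.71 + 0.38·5.72 + 0.39·2.36 = 4.6373.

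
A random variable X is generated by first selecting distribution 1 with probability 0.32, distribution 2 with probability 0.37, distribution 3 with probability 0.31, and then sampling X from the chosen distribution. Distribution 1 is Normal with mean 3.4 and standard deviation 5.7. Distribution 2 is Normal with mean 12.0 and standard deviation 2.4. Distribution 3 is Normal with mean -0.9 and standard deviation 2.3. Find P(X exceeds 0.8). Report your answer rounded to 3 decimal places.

0.658

Conditional on each component, P(X > 0.8): 1: 0.675855; 2: 0.999998; 3: 0.229914.
By total probability, P(X > 0.8) = 0.32·0.675855 + 0.37·0.999998 + 0.31·0.229914 = 0.657546.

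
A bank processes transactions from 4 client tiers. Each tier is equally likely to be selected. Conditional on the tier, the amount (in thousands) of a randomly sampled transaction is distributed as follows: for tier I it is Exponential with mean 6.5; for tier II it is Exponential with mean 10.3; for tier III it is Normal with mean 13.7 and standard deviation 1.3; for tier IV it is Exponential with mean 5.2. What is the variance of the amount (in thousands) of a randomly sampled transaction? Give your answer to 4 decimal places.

Per component, I: μ=6.5, E[X²]=84.5; II: μ=10.3, E[X²]=212.18; III: μ=13.7, E[X²]=189.38; IV: μ=5.2, E[X²]=54.08.
E[X] = 0.25·6.5 + 0.25·10.3 + 0.25·13.7 + 0.25·5.2 = 8.925.
E[X²] = 0.25·84.5 + 0.25·212.18 + 0.25·189.38 + 0.25·54.08 = 135.035.
Var(X) = E[X²] − (E[X])² = 135.035 − 79.6556 = 55.3794.

55.3794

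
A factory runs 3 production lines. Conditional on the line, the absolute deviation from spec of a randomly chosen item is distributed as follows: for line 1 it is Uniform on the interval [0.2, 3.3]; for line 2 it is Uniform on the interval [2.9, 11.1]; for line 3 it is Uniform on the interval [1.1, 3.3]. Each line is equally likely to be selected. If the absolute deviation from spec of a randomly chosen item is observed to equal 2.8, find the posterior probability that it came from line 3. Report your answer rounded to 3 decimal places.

Likelihoods f(2.8 | ·): 1: 0.322581; 2: 0; 3: 0.454545.
Posterior ∝ prior × likelihood. Numerator for 3: 0.333333·0.454545 = 0.151515.
Normalizing constant: 0.333333·0.322581 + 0.333333·0 + 0.333333·0.454545 = 0.259042.
P(3 | observation) = 0.151515 / 0.259042 = 0.584906.

0.585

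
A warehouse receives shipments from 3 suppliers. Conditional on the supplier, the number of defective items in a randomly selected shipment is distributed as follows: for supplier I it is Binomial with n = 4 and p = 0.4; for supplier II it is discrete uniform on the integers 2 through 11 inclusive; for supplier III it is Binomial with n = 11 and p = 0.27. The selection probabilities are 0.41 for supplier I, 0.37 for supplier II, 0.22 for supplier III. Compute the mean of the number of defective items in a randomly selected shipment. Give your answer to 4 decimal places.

3.7144

Component means — I: 1.6; II: 6.5; III: 2.97.
E[X] = 0.41·1.6 + 0.37·6.5 + 0.22·2.97 = 3.7144.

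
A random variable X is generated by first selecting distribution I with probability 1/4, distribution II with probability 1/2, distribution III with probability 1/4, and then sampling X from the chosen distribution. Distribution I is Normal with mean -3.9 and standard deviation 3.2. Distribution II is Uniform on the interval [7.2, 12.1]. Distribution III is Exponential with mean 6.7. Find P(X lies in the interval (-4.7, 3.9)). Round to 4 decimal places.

Conditional on each component, P(-4.7 < X < 3.9): I: 0.591312; II: 0; III: 0.44127.
By total probability, P(-4.7 < X < 3.9) = 0.25·0.591312 + 0.5·0 + 0.25·0.44127 = 0.258146.

0.2581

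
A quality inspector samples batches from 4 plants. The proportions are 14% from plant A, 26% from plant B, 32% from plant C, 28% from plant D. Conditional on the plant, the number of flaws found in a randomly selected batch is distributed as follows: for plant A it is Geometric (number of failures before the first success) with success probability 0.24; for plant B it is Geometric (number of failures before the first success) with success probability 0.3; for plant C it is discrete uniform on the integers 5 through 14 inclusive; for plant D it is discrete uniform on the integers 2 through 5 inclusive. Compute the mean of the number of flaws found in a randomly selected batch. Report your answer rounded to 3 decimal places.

Component means — A: 3.16667; B: 2.33333; C: 9.5; D: 3.5.
E[X] = 0.14·3.16667 + 0.26·2.33333 + 0.32·9.5 + 0.28·3.5 = 5.07.

5.070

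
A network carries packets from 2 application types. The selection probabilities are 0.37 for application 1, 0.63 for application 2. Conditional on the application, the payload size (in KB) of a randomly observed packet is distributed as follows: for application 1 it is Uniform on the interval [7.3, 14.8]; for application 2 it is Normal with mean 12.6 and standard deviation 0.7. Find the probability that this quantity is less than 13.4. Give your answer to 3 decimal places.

Conditional on each application, P(X < 13.4): 1: 0.813333; 2: 0.873451.
By total probability, P(X < 13.4) = 0.37·0.813333 + 0.63·0.873451 = 0.851207.

0.851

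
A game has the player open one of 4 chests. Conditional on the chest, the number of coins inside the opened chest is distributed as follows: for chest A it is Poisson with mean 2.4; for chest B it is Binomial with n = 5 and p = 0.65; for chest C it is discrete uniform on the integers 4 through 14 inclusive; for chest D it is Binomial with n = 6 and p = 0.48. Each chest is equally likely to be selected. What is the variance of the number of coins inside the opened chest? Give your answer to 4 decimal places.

10.9567

Per component, A: μ=2.4, E[X²]=8.16; B: μ=3.25, E[X²]=11.7; C: μ=9, E[X²]=91; D: μ=2.88, E[X²]=9.792.
E[X] = 0.25·2.4 + 0.25·3.25 + 0.25·9 + 0.25·2.88 = 4.3825.
E[X²] = 0.25·8.16 + 0.25·11.7 + 0.25·91 + 0.25·9.792 = 30.163.
Var(X) = E[X²] − (E[X])² = 30.163 − 19.2063 = 10.9567.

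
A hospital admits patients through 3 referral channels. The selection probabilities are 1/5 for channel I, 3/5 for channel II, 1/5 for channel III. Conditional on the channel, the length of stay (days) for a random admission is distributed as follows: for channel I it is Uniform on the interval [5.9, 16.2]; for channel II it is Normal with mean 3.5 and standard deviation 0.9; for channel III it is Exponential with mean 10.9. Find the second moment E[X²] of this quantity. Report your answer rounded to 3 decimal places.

For each component E[X²] = Var + (mean)², giving I: 130.943; II: 13.06; III: 237.62.
Overall E[X²] = 0.2·130.943 + 0.6·13.06 + 0.2·237.62 = 81.5487.

81.549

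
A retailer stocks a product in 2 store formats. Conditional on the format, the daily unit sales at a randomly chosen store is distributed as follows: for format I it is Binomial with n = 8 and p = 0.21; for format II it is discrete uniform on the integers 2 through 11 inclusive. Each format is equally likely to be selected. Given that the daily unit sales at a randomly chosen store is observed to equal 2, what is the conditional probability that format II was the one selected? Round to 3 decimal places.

0.250

Likelihoods P(X=2 | ·): I: 0.300164; II: 0.1.
Posterior ∝ prior × likelihood. Numerator for II: 0.5·0.1 = 0.05.
Normalizing constant: 0.5·0.300164 + 0.5·0.1 = 0.200082.
P(II | observation) = 0.05 / 0.200082 = 0.249897.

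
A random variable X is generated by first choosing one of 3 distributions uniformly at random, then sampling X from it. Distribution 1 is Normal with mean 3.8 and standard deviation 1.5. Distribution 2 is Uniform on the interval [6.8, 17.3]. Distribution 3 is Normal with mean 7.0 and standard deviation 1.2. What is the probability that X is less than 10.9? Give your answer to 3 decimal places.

0.797

Conditional on each component, P(X < 10.9): 1: 0.999999; 2: 0.390476; 3: 0.999423.
By total probability, P(X < 10.9) = 0.333333·0.999999 + 0.333333·0.390476 + 0.333333·0.999423 = 0.796633.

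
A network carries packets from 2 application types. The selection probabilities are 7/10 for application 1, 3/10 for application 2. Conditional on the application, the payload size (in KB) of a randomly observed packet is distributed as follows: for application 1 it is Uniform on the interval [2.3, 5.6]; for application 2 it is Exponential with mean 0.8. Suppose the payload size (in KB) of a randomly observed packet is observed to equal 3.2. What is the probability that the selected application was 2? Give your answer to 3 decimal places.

Likelihoods f(3.2 | ·): 1: 0.30303; 2: 0.0228945.
Posterior ∝ prior × likelihood. Numerator for 2: 0.3·0.0228945 = 0.00686836.
Normalizing constant: 0.7·0.30303 + 0.3·0.0228945 = 0.21899.
P(2 | observation) = 0.00686836 / 0.21899 = 0.0313639.

0.031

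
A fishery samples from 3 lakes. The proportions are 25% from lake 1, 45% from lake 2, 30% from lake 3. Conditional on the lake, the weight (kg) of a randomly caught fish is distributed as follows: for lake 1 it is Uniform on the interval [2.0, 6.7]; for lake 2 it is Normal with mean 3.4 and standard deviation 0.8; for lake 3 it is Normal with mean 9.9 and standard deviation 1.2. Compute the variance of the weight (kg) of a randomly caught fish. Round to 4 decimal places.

9.2957

Per component, 1: μ=4.35, E[X²]=20.7633; 2: μ=3.4, E[X²]=12.2; 3: μ=9.9, E[X²]=99.45.
E[X] = 0.25·4.35 + 0.45·3.4 + 0.3·9.9 = 5.5875.
E[X²] = 0.25·20.7633 + 0.45·12.2 + 0.3·99.45 = 40.5158.
Var(X) = E[X²] − (E[X])² = 40.5158 − 31.2202 = 9.29568.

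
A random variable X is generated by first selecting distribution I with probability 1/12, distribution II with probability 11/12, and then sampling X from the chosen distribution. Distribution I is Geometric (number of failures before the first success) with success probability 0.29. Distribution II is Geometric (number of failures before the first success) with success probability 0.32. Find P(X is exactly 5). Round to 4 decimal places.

0.0470

Conditional on each component, P(X = 5): I: 0.0523227; II: 0.0465259.
By total probability, P(X = 5) = 0.0833333·0.0523227 + 0.916667·0.0465259 = 0.0470089.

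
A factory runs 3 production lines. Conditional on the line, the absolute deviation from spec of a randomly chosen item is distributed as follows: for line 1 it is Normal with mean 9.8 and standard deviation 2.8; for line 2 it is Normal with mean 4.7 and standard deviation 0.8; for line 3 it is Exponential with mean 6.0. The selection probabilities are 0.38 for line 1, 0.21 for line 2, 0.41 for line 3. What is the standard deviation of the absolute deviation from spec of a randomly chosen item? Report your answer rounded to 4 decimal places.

4.7270

Per component, 1: μ=9.8, E[X²]=103.88; 2: μ=4.7, E[X²]=22.73; 3: μ=6, E[X²]=72.
E[X] = 0.38·9.8 + 0.21·4.7 + 0.41·6 = 7.171.
E[X²] = 0.38·103.88 + 0.21·22.73 + 0.41·72 = 73.7677.
Var(X) = E[X²] − (E[X])² = 73.7677 − 51.4232 = 22.3445.
SD(X) = √22.3445 = 4.72699.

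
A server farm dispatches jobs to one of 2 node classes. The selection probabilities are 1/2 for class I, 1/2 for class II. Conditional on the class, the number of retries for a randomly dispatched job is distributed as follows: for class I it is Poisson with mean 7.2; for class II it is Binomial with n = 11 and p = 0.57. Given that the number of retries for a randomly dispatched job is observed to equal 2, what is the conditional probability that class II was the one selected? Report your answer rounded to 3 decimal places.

Likelihoods P(X=2 | ·): I: 0.0193515; II: 0.00898108.
Posterior ∝ prior × likelihood. Numerator for II: 0.5·0.00898108 = 0.00449054.
Normalizing constant: 0.5·0.0193515 + 0.5·0.00898108 = 0.0141663.
P(II | observation) = 0.00449054 / 0.0141663 = 0.316988.

0.317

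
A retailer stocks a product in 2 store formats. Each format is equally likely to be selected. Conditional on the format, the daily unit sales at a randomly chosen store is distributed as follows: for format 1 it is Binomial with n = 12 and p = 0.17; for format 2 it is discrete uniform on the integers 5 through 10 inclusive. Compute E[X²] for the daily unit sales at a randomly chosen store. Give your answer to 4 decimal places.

32.5107

For each component E[X²] = Var + (mean)², giving 1: 5.8548; 2: 59.1667.
Overall E[X²] = 0.5·5.8548 + 0.5·59.1667 = 32.5107.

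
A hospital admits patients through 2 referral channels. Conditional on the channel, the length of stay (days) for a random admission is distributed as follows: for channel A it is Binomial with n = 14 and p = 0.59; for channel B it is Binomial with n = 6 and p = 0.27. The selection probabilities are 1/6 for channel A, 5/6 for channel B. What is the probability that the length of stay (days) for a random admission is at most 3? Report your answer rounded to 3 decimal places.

0.793

Conditional on each channel, P(X ≤ 3): A: 0.0049091; B: 0.950847.
By total probability, P(X ≤ 3) = 0.166667·0.0049091 + 0.833333·0.950847 = 0.793191.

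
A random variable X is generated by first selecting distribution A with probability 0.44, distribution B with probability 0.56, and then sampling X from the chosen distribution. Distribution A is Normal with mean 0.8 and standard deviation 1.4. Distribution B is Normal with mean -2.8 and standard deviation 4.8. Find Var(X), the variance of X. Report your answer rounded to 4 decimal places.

Per component, A: μ=0.8, E[X²]=2.6; B: μ=-2.8, E[X²]=30.88.
E[X] = 0.44·0.8 + 0.56·-2.8 = -1.216.
E[X²] = 0.44·2.6 + 0.56·30.88 = 18.4368.
Var(X) = E[X²] − (E[X])² = 18.4368 − 1.47866 = 16.9581.

16.9581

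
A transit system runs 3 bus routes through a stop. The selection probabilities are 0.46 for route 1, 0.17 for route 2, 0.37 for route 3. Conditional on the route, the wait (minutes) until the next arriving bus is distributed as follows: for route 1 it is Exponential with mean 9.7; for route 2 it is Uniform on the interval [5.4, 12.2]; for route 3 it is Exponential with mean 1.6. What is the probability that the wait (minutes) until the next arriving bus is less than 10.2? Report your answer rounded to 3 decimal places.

0.789

Conditional on each route, P(X < 10.2): 1: 0.650603; 2: 0.705882; 3: 0.998296.
By total probability, P(X < 10.2) = 0.46·0.650603 + 0.17·0.705882 + 0.37·0.998296 = 0.788647.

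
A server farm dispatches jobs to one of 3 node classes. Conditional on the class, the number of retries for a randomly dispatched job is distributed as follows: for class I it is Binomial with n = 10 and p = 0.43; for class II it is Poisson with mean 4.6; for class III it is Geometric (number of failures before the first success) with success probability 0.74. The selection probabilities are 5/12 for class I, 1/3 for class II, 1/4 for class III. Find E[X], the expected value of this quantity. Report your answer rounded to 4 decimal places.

Component means — I: 4.3; II: 4.6; III: 0.351351.
E[X] = 0.416667·4.3 + 0.333333·4.6 + 0.25·0.351351 = 3.41284.

3.4128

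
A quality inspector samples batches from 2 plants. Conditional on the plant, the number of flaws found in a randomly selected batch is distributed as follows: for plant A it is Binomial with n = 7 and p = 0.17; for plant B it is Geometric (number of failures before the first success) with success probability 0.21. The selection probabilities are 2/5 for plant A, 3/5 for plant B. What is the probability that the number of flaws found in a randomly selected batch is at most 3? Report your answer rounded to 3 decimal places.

0.759

Conditional on each plant, P(X ≤ 3): A: 0.981087; B: 0.610499.
By total probability, P(X ≤ 3) = 0.4·0.981087 + 0.6·0.610499 = 0.758734.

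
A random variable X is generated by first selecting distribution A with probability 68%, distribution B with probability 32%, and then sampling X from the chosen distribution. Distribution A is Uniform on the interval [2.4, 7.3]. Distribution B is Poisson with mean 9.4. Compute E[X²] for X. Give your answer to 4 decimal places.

For each component E[X²] = Var + (mean)², giving A: 25.5233; B: 97.76.
Overall E[X²] = 0.68·25.5233 + 0.32·97.76 = 48.6391.

48.6391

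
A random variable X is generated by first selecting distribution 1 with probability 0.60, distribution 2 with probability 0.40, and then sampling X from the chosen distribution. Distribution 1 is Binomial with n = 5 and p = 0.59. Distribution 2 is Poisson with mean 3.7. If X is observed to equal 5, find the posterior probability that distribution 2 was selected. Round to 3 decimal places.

Likelihoods P(X=5 | ·): 1: 0.0714924; 2: 0.142869.
Posterior ∝ prior × likelihood. Numerator for 2: 0.4·0.142869 = 0.0571476.
Normalizing constant: 0.6·0.0714924 + 0.4·0.142869 = 0.100043.
P(2 | observation) = 0.0571476 / 0.100043 = 0.57123.

0.571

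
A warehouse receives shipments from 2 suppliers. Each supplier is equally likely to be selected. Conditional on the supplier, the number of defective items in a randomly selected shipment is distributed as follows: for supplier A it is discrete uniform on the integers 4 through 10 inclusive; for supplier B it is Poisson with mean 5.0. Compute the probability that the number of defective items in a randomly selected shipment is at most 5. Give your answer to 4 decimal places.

Conditional on each supplier, P(X ≤ 5): A: 0.285714; B: 0.615961.
By total probability, P(X ≤ 5) = 0.5·0.285714 + 0.5·0.615961 = 0.450837.

0.4508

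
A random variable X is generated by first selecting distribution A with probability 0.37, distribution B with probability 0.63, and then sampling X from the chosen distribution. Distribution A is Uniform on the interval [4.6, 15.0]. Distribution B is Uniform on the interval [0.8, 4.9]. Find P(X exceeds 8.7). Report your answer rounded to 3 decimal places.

Conditional on each component, P(X > 8.7): A: 0.605769; B: 0.
By total probability, P(X > 8.7) = 0.37·0.605769 + 0.63·0 = 0.224135.

0.224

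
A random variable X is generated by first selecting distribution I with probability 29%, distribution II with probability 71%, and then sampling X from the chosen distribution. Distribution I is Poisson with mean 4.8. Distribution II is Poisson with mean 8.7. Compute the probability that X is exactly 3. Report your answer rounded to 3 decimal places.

0.057

Conditional on each component, P(X = 3): I: 0.151691; II: 0.0182829.
By total probability, P(X = 3) = 0.29·0.151691 + 0.71·0.0182829 = 0.0569711.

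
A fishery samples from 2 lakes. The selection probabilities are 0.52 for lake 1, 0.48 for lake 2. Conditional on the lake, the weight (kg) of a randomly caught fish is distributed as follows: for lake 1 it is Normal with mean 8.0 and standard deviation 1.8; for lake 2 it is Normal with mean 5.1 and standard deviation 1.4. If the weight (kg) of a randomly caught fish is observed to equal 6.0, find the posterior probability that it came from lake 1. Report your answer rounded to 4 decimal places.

Likelihoods f(6.0 | ·): 1: 0.119551; 2: 0.231762.
Posterior ∝ prior × likelihood. Numerator for 1: 0.52·0.119551 = 0.0621667.
Normalizing constant: 0.52·0.119551 + 0.48·0.231762 = 0.173413.
P(1 | observation) = 0.0621667 / 0.173413 = 0.35849.

0.3585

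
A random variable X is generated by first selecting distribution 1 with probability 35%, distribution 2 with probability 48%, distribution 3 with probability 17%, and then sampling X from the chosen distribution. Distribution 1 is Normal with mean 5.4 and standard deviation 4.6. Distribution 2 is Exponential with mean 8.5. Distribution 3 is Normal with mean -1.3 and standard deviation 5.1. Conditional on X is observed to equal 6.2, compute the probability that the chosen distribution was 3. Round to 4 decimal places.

0.0732

Likelihoods f(6.2 | ·): 1: 0.0854249; 2: 0.0567285; 3: 0.0265296.
Posterior ∝ prior × likelihood. Numerator for 3: 0.17·0.0265296 = 0.00451003.
Normalizing constant: 0.35·0.0854249 + 0.48·0.0567285 + 0.17·0.0265296 = 0.0616384.
P(3 | observation) = 0.00451003 / 0.0616384 = 0.0731692.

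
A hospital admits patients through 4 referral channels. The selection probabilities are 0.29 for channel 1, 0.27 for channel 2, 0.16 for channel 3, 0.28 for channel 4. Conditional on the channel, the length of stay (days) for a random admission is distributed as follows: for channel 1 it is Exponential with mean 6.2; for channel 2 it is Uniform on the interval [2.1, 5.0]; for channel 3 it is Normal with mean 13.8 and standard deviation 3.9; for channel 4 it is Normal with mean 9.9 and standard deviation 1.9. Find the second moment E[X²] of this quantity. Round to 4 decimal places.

87.2447

For each component E[X²] = Var + (mean)², giving 1: 76.88; 2: 13.3033; 3: 205.65; 4: 101.62.
Overall E[X²] = 0.29·76.88 + 0.27·13.3033 + 0.16·205.65 + 0.28·101.62 = 87.2447.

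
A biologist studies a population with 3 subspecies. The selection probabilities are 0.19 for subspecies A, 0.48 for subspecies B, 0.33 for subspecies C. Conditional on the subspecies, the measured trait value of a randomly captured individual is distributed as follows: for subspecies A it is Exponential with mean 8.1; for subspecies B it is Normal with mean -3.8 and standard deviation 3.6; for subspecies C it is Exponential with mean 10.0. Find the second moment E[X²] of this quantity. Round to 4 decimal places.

104.0838

For each component E[X²] = Var + (mean)², giving A: 131.22; B: 27.4; C: 200.
Overall E[X²] = 0.19·131.22 + 0.48·27.4 + 0.33·200 = 104.084.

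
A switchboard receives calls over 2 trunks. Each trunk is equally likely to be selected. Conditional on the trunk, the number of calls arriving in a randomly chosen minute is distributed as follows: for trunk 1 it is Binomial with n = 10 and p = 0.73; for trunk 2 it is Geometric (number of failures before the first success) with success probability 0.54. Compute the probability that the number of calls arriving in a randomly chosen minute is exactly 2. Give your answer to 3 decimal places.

Conditional on each trunk, P(X = 2): 1: 0.00067728; 2: 0.114264.
By total probability, P(X = 2) = 0.5·0.00067728 + 0.5·0.114264 = 0.0574706.

0.057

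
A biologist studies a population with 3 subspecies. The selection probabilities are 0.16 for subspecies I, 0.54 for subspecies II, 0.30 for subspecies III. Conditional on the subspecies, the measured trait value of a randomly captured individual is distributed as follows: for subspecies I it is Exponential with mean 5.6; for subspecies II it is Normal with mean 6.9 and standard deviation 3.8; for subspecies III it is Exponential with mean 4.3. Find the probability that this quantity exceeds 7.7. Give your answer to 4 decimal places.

0.3155

Conditional on each subspecies, P(X > 7.7): I: 0.25284; II: 0.416628; III: 0.166844.
By total probability, P(X > 7.7) = 0.16·0.25284 + 0.54·0.416628 + 0.3·0.166844 = 0.315487.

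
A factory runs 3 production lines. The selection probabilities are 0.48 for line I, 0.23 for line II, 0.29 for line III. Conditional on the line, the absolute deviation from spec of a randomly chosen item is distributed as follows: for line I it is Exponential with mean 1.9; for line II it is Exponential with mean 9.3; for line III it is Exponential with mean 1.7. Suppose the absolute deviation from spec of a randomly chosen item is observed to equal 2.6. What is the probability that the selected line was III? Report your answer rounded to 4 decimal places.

Likelihoods f(2.6 | ·): I: 0.133952; II: 0.081302; III: 0.127449.
Posterior ∝ prior × likelihood. Numerator for III: 0.29·0.127449 = 0.0369602.
Normalizing constant: 0.48·0.133952 + 0.23·0.081302 + 0.29·0.127449 = 0.119957.
P(III | observation) = 0.0369602 / 0.119957 = 0.308113.

0.3081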